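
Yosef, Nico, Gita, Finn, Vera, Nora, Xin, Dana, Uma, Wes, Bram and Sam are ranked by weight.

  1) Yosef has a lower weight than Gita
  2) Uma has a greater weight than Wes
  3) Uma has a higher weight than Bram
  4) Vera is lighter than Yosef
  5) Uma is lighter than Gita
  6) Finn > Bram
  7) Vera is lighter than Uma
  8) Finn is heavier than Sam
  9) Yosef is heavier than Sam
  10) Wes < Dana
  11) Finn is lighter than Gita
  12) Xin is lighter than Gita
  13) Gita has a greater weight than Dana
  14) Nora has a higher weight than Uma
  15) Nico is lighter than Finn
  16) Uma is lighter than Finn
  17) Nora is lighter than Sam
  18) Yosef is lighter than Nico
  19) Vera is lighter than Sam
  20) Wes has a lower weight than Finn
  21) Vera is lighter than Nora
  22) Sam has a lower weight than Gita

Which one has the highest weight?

Gita

Wes is not greatest since Wes < Dana; Vera is not greatest since Vera < Nora; Dana is not greatest since Dana < Gita; Bram is not greatest since Bram < Uma; Uma is not greatest since Uma < Nora; Xin is not greatest since Xin < Gita; Nora is not greatest since Nora < Sam; Sam is not greatest since Sam < Finn; Yosef is not greatest since Yosef < Nico; Nico is not greatest since Nico < Finn; Finn is not greatest since Finn < Gita.
Only Gita has nothing above it, so Gita is the highest weight.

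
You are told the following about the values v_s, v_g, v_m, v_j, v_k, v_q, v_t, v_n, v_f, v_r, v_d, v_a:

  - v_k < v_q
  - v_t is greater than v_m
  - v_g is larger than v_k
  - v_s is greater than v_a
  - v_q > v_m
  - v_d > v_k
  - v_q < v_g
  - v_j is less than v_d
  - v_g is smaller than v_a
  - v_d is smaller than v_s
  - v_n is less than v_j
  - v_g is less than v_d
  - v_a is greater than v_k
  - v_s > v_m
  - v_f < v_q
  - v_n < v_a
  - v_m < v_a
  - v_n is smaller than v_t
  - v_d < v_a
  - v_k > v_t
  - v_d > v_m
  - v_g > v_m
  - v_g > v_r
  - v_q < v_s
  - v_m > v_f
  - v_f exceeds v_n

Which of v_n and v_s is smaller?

v_n < v_f < v_m < v_t < v_k < v_q < v_g < v_d < v_a < v_s, by transitivity through v_f, v_m, v_t, v_k, v_q, v_g, v_d, v_a.
So v_n < v_s; v_n is the smaller of the two.

v_n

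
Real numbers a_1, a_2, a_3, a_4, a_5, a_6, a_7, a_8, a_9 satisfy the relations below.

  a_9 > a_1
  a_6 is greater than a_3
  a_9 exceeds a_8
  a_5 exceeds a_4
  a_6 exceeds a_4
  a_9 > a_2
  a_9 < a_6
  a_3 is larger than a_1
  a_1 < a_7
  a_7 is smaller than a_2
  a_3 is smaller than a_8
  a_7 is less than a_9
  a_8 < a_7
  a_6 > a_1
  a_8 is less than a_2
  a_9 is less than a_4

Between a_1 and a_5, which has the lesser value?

a_1

Following the relations from a_1: a_1 < a_3 < a_8 < a_7 < a_9 < a_4 < a_5.
So a_1 < a_5; a_1 is the smaller of the two.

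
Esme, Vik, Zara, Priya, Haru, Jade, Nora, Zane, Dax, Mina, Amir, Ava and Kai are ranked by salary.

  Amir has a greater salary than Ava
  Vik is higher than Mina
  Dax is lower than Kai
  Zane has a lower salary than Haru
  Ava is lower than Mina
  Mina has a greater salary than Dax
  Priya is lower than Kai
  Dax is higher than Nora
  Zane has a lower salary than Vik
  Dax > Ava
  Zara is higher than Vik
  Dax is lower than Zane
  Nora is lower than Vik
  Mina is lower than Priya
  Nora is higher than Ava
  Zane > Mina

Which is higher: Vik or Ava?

Ava < Nora and Nora < Dax give Ava < Dax.
With Dax < Mina: Ava < Nora < Dax < Mina.
With Mina < Zane: Ava < Nora < Dax < Mina < Zane.
With Zane < Vik: Ava < Nora < Dax < Mina < Zane < Vik.
So Ava < Vik; Vik is the higher of the two.

Vik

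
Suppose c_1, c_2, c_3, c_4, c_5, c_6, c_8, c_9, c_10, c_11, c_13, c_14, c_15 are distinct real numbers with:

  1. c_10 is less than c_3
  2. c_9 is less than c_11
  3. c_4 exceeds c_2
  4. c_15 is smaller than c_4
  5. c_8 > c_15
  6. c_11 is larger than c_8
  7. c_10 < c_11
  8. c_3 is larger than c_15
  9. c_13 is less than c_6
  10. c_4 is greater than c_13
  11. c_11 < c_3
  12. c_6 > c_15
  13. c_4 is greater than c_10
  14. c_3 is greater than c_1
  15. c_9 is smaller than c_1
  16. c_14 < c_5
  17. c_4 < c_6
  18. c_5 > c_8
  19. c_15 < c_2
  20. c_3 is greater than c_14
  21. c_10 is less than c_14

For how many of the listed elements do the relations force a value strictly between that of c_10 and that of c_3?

The relations place c_10 below c_3. An element lies strictly between them when it is forced above c_10 and also forced below c_3.
Above c_10: {c_14, c_4, c_6, c_5, c_11}. Below c_3: {c_9, c_15, c_8, c_14, c_1, c_11}.
Intersection: {c_14, c_11} — 2.

2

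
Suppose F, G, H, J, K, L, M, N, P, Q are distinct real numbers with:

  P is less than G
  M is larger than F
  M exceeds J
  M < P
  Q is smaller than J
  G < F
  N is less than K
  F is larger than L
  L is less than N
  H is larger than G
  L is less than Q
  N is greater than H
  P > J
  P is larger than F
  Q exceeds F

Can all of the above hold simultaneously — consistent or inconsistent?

We have G < F stated directly, yet also F < Q < J < M < P < G by chaining the others — so F < G. Contradiction.

inconsistent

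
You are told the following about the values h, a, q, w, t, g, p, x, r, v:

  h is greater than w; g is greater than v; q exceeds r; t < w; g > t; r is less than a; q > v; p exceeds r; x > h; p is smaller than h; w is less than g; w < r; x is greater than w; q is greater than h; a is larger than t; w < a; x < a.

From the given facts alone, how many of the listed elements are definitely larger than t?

8

The elements the relations force above t are w, r, p, h, q, g, x, a — no chain reaches any other.
That is 8.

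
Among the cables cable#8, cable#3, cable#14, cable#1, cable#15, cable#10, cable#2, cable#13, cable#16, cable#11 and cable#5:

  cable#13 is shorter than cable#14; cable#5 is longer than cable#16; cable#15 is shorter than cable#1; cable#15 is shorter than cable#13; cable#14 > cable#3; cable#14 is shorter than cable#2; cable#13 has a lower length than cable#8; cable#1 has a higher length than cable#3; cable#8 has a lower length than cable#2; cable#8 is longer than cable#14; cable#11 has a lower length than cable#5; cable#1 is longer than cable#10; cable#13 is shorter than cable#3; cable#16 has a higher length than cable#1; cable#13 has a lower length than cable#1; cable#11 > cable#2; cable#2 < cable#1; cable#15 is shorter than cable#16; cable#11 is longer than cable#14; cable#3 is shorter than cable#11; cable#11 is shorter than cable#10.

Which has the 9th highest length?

Chaining the given pairs: cable#15 < cable#13 < cable#3 < cable#14 < cable#8 < cable#2 < cable#11 < cable#10 < cable#1 < cable#16 < cable#5.
The 9th largest is cable#3.

cable#3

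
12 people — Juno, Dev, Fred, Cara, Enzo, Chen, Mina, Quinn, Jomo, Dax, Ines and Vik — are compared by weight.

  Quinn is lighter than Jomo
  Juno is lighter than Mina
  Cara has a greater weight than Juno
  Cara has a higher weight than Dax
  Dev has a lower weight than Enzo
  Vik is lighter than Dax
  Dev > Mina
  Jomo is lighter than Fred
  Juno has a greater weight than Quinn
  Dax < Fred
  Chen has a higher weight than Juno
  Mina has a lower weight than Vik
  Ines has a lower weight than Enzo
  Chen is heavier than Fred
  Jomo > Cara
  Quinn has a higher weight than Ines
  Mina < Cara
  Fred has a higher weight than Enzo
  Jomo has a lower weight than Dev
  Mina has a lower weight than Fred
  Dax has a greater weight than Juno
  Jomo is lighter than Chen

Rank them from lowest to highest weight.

Ines < Quinn < Juno < Mina < Vik < Dax < Cara < Jomo < Dev < Enzo < Fred < Chen

Each adjacent pair is fixed by a given relation: Ines < Quinn; Quinn < Juno; Juno < Mina; Mina < Vik; Vik < Dax; Dax < Cara; Cara < Jomo; Jomo < Dev; Dev < Enzo; Enzo < Fred; Fred < Chen. Chaining them end to end gives the full order.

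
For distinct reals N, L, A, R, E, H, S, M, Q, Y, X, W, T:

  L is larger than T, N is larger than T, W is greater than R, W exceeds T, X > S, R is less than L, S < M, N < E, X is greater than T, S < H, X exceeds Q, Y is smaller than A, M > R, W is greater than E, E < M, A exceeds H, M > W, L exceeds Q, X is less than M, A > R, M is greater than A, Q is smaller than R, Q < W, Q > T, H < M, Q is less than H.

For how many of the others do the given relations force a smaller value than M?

Directly below M: S, H, X, R, A, E, W.
One step further: T, Q, Y, N (11 so far).
No other element is forced below M by the given relations, so the count is 11.

11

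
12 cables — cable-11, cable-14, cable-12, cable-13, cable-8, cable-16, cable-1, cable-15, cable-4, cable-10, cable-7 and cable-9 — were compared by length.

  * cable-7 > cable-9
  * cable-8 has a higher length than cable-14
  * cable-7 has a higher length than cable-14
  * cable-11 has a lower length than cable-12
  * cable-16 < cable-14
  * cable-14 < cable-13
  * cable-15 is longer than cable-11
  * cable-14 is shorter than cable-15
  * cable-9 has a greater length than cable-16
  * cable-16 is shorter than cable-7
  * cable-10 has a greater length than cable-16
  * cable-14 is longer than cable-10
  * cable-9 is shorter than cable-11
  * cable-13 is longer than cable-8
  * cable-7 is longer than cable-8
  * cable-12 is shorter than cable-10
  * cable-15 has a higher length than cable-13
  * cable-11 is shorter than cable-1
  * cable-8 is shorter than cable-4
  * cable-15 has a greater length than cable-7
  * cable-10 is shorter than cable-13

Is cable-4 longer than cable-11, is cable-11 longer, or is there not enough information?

cable-4

cable-11 < cable-12 and cable-12 < cable-10 give cable-11 < cable-10.
Then cable-10 < cable-14 extends the chain to cable-14.
Then cable-14 < cable-8 extends the chain to cable-8.
With cable-8 < cable-4: cable-11 < cable-12 < cable-10 < cable-14 < cable-8 < cable-4.
So cable-4 is longer.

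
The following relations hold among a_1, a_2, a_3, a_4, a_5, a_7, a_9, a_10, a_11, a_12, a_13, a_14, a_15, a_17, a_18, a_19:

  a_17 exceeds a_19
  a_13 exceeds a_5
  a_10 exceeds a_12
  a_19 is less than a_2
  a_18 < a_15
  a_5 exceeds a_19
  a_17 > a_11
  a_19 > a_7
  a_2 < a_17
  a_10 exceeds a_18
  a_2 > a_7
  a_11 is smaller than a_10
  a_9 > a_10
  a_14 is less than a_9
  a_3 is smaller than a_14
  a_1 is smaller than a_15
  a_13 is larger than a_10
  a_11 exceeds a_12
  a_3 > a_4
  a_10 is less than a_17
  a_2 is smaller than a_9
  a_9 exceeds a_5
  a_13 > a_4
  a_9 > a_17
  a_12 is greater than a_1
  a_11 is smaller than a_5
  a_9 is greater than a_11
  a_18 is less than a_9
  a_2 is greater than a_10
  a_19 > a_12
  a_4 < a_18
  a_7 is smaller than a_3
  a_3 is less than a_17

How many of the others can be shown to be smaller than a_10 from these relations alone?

Directly below a_10: a_12, a_11, a_18.
One step further: a_1, a_4 (5 so far).
No other element is forced below a_10 by the given relations, so the count is 5.

5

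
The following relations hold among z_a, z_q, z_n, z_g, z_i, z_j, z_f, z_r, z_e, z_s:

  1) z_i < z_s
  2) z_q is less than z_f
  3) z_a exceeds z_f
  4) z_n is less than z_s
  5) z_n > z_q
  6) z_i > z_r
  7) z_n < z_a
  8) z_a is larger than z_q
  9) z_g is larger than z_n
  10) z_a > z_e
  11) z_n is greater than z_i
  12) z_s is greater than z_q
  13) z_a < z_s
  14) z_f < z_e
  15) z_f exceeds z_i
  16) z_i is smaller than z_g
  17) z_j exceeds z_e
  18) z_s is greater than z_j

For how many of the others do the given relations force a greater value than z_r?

8

Directly above z_r: z_i.
One step further: z_n, z_f, z_s, z_g (5 so far).
One step further: z_e, z_a (7 so far).
One step further: z_j (8 so far).
Nothing else is reachable above z_r; 8 in all.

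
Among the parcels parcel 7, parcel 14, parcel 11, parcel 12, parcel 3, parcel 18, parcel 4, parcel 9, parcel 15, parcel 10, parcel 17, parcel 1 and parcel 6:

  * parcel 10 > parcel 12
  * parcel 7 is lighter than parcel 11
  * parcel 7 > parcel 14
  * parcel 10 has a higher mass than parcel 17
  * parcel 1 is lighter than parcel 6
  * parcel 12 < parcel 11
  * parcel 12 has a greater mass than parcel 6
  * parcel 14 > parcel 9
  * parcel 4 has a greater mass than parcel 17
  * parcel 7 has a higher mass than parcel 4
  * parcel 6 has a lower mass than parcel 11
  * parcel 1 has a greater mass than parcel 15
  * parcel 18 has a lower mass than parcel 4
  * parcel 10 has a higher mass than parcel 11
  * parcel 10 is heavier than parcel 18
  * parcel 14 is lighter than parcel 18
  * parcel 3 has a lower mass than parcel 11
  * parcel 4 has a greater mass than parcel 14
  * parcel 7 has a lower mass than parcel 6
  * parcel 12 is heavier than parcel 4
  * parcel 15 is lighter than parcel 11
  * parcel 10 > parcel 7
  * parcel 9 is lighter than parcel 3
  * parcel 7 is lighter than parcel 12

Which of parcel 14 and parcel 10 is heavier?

parcel 14 < parcel 18 and parcel 18 < parcel 4 give parcel 14 < parcel 4.
With parcel 4 < parcel 7: parcel 14 < parcel 18 < parcel 4 < parcel 7.
Then parcel 7 < parcel 6 extends the chain to parcel 6.
With parcel 6 < parcel 12: parcel 14 < parcel 18 < parcel 4 < parcel 7 < parcel 6 < parcel 12.
With parcel 12 < parcel 11: parcel 14 < parcel 18 < parcel 4 < parcel 7 < parcel 6 < parcel 12 < parcel 11.
Then parcel 11 < parcel 10 extends the chain to parcel 10.
So parcel 14 < parcel 10; parcel 10 is the heavier of the two.

parcel 10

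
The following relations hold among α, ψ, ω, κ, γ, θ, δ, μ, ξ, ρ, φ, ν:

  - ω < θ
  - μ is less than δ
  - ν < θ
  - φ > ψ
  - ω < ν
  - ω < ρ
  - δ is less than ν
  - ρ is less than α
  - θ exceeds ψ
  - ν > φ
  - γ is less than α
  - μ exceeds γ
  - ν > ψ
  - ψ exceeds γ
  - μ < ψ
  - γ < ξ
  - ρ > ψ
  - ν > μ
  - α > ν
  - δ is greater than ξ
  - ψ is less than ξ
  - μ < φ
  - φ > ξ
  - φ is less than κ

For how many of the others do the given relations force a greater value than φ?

4

Directly above φ: κ, ν.
One step further: α, θ (4 so far).
No other element is forced above φ by the given relations, so the count is 4.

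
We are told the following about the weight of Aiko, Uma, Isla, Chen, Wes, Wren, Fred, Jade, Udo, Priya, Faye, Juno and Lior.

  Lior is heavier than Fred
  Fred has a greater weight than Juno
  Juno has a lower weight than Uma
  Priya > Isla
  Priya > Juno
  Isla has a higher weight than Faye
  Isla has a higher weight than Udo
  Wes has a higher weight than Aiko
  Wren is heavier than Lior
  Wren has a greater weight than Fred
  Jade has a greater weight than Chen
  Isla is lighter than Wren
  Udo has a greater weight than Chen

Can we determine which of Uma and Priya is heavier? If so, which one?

undetermined

Following every chain through Uma: below Uma we get Juno.
Priya is not reached, and no chain runs the other way from Priya to Uma.
So the given relations leave the order of Uma and Priya undetermined.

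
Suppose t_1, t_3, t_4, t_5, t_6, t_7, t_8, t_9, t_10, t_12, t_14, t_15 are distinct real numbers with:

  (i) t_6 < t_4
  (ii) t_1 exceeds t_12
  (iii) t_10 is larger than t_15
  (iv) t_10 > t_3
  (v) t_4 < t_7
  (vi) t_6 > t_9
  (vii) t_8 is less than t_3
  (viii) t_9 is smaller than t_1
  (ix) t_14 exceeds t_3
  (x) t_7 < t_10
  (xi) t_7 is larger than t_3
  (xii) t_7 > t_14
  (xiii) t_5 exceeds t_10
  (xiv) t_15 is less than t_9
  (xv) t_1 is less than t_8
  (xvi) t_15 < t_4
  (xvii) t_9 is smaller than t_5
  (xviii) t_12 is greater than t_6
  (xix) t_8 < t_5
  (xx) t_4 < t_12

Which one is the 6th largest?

t_8

Chaining the given pairs: t_15 < t_9 < t_6 < t_4 < t_12 < t_1 < t_8 < t_3 < t_14 < t_7 < t_10 < t_5.
The 6th largest is t_8.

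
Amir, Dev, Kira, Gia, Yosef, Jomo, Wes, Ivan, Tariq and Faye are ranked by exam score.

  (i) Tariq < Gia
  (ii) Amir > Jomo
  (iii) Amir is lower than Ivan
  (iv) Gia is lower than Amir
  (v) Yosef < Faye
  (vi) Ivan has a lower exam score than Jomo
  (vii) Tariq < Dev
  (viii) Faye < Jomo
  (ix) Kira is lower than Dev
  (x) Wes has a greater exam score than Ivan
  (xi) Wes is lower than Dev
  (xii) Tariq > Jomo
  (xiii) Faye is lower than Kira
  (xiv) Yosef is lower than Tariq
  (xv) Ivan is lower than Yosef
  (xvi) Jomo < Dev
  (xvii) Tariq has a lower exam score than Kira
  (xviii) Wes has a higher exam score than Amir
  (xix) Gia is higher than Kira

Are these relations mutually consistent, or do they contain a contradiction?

inconsistent

We have Amir < Ivan stated directly, yet also Ivan < Yosef < Faye < Jomo < Tariq < Kira < Gia < Amir by chaining the others — so Ivan < Amir. Contradiction.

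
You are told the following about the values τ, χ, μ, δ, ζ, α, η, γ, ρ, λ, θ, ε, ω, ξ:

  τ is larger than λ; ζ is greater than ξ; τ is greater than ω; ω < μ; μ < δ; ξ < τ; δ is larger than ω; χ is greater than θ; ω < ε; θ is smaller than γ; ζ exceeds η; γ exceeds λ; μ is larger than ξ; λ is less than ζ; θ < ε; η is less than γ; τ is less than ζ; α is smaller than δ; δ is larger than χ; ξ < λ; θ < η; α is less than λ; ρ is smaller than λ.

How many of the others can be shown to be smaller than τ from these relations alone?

5

Directly below τ: ω, ξ, λ.
One step further: α, ρ (5 so far).
Nothing else is reachable below τ; 5 in all.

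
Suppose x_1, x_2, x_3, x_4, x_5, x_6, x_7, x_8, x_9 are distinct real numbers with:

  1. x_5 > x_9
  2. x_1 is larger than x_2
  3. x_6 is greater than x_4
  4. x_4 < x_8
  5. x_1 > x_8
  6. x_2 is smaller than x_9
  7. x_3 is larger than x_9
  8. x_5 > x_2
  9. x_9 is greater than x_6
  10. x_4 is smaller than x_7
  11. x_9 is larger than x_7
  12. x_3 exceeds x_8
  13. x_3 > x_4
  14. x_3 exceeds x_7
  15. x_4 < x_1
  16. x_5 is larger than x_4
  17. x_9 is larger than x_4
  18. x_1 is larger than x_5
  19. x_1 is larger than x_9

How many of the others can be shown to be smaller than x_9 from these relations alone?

The elements the relations force below x_9 are x_2, x_4, x_7, x_6 — no chain reaches any other.
That is 4.

4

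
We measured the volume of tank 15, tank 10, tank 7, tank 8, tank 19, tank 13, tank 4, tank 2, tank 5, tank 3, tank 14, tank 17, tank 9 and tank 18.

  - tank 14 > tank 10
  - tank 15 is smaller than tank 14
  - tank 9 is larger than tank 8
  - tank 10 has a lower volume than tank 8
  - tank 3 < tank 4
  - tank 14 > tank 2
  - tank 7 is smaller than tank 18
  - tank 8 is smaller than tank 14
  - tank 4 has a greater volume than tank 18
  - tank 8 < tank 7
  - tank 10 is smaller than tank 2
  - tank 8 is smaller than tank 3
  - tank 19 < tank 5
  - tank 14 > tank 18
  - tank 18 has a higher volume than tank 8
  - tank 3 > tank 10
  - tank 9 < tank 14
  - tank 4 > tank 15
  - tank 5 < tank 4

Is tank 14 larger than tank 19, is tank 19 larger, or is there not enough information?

Following every chain through tank 19: above tank 19 we get tank 5, tank 4.
tank 14 is not reached, and no chain runs the other way from tank 14 to tank 19.
So the given relations leave the order of tank 19 and tank 14 undetermined.

undetermined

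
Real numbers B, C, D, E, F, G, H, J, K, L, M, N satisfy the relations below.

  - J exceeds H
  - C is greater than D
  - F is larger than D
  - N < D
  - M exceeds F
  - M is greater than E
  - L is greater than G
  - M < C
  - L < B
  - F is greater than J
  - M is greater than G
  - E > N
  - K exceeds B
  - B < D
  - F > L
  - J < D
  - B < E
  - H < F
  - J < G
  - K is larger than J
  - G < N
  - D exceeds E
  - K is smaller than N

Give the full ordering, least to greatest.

H < J < G < L < B < K < N < E < D < F < M < C

The consecutive links are each given: H < J; J < G; G < L; L < B; B < K; K < N; N < E; E < D; D < F; F < M; M < C.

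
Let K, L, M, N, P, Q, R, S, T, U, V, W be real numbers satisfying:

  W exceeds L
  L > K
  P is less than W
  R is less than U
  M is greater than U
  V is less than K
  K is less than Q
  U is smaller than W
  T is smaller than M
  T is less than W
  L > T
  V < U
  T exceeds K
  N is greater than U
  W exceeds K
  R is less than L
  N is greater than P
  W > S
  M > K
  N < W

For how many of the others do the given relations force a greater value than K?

The elements the relations force above K are T, L, Q, M, W — no chain reaches any other.
That is 5.

5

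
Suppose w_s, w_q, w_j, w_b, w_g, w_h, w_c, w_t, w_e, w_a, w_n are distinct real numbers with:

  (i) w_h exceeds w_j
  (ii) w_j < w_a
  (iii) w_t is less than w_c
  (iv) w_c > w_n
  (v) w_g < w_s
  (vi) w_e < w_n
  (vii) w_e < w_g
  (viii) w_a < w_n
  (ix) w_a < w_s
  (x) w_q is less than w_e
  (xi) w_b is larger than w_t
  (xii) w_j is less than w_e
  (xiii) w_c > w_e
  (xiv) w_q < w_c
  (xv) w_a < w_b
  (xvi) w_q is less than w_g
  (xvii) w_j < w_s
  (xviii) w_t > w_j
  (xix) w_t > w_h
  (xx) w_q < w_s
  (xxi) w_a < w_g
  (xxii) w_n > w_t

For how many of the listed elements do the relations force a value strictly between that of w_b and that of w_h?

The relations place w_h below w_b. An element lies strictly between them when it is forced above w_h and also forced below w_b.
Above w_h: {w_t, w_n, w_c}. Below w_b: {w_j, w_a, w_t}.
Intersection: {w_t} — 1.

1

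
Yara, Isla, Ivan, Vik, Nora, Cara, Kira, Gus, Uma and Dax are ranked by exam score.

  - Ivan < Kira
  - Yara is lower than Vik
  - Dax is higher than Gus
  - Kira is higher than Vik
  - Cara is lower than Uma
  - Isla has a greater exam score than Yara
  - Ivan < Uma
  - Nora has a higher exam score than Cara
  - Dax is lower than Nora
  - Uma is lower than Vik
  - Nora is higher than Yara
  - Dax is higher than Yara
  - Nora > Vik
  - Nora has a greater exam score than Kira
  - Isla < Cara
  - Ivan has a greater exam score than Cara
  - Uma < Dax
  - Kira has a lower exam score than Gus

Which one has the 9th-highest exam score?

Piecing the relations together gives one ordering: Yara < Isla < Cara < Ivan < Uma < Vik < Kira < Gus < Dax < Nora.
The 9th largest is Isla.

Isla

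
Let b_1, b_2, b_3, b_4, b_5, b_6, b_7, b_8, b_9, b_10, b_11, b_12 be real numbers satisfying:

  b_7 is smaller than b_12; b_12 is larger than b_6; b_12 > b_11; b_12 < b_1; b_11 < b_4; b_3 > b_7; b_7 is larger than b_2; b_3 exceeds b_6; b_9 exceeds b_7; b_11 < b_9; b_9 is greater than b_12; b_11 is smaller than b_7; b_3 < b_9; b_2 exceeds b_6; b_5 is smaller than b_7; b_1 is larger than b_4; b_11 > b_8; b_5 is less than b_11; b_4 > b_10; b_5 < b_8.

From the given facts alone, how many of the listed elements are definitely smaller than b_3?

From b_3 the given relations immediately reach b_6, b_7.
From those, b_5, b_2, b_11 — 5 in total.
From those, b_8 — 6 in total.
Nothing else is reachable below b_3; 6 in all.

6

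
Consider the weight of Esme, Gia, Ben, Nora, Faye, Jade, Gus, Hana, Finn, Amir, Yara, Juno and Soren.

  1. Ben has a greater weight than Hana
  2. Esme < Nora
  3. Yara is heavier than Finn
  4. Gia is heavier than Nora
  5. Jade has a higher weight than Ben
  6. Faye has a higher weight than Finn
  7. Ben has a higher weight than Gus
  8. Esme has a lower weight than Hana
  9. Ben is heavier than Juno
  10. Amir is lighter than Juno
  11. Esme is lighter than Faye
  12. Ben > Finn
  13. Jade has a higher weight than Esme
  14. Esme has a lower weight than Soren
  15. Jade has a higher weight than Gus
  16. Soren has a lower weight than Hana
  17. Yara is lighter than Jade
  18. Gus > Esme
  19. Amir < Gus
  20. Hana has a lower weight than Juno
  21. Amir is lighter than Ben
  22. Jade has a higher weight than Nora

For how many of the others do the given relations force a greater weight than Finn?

4

From Finn the given relations immediately reach Yara, Faye, Ben.
From those, Jade — 4 in total.
No other element is forced above Finn by the given relations, so the count is 4.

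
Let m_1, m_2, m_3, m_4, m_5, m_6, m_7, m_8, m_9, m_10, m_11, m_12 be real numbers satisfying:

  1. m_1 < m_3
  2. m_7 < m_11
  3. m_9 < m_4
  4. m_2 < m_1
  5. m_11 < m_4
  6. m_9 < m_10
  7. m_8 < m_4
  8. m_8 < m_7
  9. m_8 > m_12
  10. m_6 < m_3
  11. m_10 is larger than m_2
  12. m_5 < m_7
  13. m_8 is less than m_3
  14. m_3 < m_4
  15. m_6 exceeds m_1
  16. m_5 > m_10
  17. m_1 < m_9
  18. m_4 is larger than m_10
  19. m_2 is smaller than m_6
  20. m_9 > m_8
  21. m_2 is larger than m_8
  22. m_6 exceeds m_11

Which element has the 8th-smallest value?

Chaining the given pairs: m_12 < m_8 < m_2 < m_1 < m_9 < m_10 < m_5 < m_7 < m_11 < m_6 < m_3 < m_4.
Counting 8 from the smallest end gives m_7.

m_7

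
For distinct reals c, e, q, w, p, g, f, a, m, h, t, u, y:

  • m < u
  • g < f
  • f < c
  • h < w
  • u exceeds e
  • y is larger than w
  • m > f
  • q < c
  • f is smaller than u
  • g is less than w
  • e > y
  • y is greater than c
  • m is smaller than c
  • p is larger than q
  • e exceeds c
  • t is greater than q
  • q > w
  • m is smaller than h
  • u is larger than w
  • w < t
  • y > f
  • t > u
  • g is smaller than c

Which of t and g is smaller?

g

Link the given pairs in sequence: g < f; f < m; m < h; h < w; w < q; q < c; c < y; y < e; e < u; u < t.
Chaining these gives g < f < m < h < w < q < c < y < e < u < t.
So g < t; g is the smaller of the two.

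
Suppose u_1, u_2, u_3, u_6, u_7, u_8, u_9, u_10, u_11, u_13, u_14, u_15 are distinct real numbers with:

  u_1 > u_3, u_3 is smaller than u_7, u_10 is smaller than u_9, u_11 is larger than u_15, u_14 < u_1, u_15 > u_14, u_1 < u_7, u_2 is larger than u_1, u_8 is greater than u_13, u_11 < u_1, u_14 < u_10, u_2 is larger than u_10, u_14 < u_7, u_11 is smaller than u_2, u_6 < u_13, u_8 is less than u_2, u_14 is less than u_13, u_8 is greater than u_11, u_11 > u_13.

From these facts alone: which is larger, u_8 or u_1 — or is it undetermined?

undetermined

Following every chain through u_8: above u_8 we get u_2; below u_8 we get u_6, u_14, u_15, u_13, u_11.
u_1 is not reached, and no chain runs the other way from u_1 to u_8.
So the given relations leave the order of u_8 and u_1 undetermined.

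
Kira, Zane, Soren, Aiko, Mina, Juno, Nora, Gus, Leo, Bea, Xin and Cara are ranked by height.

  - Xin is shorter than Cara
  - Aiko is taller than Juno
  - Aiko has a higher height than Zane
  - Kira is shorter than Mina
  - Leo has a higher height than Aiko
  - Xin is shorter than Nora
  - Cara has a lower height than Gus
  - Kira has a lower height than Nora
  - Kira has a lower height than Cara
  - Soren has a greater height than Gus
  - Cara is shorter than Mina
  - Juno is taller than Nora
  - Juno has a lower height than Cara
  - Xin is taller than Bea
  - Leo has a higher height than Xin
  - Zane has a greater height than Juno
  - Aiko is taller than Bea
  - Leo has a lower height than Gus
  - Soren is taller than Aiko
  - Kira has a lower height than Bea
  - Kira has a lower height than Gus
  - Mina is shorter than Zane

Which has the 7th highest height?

Piecing the relations together gives one ordering: Kira < Bea < Xin < Nora < Juno < Cara < Mina < Zane < Aiko < Leo < Gus < Soren.
The 7th largest is Cara.

Cara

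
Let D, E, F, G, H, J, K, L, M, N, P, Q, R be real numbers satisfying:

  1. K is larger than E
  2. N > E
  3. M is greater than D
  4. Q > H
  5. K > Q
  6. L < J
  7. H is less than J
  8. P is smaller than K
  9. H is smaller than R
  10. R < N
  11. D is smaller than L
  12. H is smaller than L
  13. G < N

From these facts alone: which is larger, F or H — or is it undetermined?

undetermined

Following every chain through H: above H we get R, L, Q, J, K, N.
F is not reached, and no chain runs the other way from F to H.
So the given relations leave the order of H and F undetermined.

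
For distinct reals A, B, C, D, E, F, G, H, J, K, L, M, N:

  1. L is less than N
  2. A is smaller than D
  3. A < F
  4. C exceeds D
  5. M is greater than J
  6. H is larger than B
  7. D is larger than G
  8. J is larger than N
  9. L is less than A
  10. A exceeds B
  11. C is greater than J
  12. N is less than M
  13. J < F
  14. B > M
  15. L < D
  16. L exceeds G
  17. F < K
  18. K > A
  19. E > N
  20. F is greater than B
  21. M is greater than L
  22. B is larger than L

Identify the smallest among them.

Chaining upward from G: directly above it, L, D; then N, M, B, A, C; then E, J, H, F, K.
That covers every other element, and nothing is given below G, so G is the smallest.

G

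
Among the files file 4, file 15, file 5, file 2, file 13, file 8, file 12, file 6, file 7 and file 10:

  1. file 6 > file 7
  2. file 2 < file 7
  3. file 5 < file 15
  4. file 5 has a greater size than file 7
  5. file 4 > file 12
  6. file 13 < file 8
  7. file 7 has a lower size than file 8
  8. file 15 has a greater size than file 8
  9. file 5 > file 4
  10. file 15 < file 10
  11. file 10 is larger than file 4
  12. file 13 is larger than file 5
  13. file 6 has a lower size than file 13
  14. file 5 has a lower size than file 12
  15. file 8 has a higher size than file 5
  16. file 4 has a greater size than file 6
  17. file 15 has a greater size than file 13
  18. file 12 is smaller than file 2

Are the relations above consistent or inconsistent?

We have file 5 < file 12 stated directly, yet also file 12 < file 2 < file 7 < file 6 < file 4 < file 5 by chaining the others — so file 12 < file 5. Contradiction.

inconsistent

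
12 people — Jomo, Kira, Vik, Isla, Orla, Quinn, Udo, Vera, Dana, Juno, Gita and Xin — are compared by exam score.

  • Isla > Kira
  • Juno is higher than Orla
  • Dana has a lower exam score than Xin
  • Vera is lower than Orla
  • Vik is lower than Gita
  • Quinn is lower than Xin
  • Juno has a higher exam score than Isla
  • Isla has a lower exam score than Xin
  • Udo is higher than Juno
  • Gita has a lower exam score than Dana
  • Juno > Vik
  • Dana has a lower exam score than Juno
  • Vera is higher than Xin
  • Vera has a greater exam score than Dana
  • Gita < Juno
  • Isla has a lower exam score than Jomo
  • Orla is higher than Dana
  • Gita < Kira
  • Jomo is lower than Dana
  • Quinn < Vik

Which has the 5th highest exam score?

Xin

The consecutive relations fix a unique order: Quinn < Vik < Gita < Kira < Isla < Jomo < Dana < Xin < Vera < Orla < Juno < Udo.
Counting 5 from the largest end gives Xin.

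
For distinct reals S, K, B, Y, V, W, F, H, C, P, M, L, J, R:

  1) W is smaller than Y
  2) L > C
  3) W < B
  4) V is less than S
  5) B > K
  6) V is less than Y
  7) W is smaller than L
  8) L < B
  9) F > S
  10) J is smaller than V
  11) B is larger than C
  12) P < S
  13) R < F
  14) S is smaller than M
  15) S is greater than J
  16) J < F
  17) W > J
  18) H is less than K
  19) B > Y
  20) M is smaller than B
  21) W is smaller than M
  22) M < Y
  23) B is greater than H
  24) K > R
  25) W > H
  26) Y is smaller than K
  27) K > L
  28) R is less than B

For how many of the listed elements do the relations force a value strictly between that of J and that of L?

The relations place J below L. An element lies strictly between them when it is forced above J and also forced below L.
Above J: {V, S, W, M, Y, K, F, B}. Below L: {H, W, C}.
Intersection: {W} — 1.

1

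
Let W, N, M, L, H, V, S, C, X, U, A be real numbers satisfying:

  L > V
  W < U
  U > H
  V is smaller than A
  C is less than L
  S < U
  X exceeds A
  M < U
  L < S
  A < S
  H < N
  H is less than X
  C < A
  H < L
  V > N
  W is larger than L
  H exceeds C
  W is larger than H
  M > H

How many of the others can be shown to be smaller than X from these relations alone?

5

From X the given relations immediately reach H, A.
From those, C, V — 4 in total.
From those, N — 5 in total.
No other element is forced below X by the given relations, so the count is 5.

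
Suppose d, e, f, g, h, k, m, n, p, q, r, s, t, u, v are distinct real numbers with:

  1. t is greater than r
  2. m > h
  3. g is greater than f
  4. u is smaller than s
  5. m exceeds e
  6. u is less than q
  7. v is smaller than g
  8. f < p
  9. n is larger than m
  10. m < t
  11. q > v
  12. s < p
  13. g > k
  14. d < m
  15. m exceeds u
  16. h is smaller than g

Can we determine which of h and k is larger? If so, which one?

Following every chain through h: above h we get m, t, g, n.
k is not reached, and no chain runs the other way from k to h.
So the given relations leave the order of h and k undetermined.

undetermined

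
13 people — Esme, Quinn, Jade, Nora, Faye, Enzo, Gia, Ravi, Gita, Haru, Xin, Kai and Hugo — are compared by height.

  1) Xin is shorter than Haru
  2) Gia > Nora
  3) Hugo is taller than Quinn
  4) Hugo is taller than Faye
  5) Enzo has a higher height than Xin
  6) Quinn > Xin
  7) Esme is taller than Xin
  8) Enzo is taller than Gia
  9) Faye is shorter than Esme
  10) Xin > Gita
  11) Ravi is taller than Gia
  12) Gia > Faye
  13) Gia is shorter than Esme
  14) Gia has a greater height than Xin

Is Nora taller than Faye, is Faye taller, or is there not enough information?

undetermined

Following every chain through Nora: above Nora we get Gia, Esme, Enzo, Ravi.
Faye is not reached, and no chain runs the other way from Faye to Nora.
So the given relations leave the order of Nora and Faye undetermined.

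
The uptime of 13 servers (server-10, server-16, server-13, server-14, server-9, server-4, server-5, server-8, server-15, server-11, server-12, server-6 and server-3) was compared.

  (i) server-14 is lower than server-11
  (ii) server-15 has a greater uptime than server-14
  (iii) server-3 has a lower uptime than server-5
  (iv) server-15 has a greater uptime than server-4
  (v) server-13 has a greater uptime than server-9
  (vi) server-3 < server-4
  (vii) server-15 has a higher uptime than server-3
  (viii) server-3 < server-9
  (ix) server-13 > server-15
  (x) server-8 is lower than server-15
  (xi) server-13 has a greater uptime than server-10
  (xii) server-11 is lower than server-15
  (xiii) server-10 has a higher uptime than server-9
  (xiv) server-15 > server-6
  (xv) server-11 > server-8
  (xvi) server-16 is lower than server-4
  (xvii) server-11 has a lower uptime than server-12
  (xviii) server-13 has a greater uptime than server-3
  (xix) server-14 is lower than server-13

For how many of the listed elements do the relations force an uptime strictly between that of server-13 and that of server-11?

Chaining upward from server-11 reaches: server-12, server-15.
Chaining downward from server-13 reaches: server-8, server-3, server-16, server-14, server-9, server-4, server-6, server-15, server-10.
Strictly between server-11 and server-13 are those in both lists: server-15 — 1 element.

1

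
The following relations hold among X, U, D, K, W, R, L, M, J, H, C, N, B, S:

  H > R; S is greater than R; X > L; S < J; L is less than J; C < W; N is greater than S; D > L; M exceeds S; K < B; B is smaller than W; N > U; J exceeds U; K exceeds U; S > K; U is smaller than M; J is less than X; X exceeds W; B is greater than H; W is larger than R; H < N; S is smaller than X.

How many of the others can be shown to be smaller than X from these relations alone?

Directly below X: L, S, W, J.
One step further: U, R, K, C, B (9 so far).
One step further: H (10 so far).
Nothing else is reachable below X; 10 in all.

10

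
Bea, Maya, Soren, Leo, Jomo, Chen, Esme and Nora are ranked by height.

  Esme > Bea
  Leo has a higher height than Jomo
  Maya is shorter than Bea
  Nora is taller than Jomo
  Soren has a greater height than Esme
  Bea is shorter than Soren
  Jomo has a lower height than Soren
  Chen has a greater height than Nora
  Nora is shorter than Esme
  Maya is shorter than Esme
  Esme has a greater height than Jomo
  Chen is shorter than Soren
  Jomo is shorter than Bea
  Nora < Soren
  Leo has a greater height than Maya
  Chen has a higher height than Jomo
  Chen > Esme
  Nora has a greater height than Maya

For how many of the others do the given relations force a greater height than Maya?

Directly above Maya: Bea, Leo, Nora, Esme.
One step further: Chen, Soren (6 so far).
Nothing else is reachable above Maya; 6 in all.

6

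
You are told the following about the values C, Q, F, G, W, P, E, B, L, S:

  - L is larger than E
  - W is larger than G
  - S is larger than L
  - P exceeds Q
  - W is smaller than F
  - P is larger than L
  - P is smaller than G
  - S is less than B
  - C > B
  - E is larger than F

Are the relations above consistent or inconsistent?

Chaining the given relations yields P < G < W < F < E < L, so P < L. But one relation states L < P. These cannot both hold.

inconsistent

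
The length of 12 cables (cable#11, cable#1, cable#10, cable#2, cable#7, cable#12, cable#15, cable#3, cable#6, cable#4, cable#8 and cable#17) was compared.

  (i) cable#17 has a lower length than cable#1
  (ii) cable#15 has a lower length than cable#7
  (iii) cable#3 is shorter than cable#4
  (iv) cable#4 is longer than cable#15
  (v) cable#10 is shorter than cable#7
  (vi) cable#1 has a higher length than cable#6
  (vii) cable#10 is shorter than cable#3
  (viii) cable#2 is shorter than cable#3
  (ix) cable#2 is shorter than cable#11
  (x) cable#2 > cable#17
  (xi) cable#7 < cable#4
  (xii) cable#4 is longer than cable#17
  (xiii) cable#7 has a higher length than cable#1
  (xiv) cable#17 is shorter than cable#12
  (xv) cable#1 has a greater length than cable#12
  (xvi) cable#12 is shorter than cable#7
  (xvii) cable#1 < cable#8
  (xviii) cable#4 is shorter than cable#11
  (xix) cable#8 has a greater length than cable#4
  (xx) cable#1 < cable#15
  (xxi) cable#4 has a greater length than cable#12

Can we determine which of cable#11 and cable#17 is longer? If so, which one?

cable#11

cable#17 < cable#12 and cable#12 < cable#1 give cable#17 < cable#1.
Then cable#1 < cable#7 extends the chain to cable#7.
Then cable#7 < cable#4 extends the chain to cable#4.
With cable#4 < cable#11: cable#17 < cable#12 < cable#1 < cable#7 < cable#4 < cable#11.
So cable#11 is longer.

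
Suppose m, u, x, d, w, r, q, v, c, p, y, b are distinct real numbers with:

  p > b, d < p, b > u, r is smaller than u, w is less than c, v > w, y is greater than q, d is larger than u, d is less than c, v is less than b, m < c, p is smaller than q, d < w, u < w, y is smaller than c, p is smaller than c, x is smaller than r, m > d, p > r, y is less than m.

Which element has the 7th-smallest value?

The consecutive relations fix a unique order: x < r < u < d < w < v < b < p < q < y < m < c.
The 7th smallest is b.

b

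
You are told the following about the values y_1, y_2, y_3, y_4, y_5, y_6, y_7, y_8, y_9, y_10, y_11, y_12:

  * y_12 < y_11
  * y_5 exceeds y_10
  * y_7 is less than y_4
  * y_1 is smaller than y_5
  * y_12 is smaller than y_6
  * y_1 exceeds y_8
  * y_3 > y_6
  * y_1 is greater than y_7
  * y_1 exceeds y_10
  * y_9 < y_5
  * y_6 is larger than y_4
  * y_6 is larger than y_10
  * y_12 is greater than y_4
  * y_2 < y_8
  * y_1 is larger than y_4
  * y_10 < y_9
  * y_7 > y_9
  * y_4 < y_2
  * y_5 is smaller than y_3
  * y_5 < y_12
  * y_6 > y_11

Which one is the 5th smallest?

y_2

Chaining the given pairs: y_10 < y_9 < y_7 < y_4 < y_2 < y_8 < y_1 < y_5 < y_12 < y_11 < y_6 < y_3.
Counting 5 from the smallest end gives y_2.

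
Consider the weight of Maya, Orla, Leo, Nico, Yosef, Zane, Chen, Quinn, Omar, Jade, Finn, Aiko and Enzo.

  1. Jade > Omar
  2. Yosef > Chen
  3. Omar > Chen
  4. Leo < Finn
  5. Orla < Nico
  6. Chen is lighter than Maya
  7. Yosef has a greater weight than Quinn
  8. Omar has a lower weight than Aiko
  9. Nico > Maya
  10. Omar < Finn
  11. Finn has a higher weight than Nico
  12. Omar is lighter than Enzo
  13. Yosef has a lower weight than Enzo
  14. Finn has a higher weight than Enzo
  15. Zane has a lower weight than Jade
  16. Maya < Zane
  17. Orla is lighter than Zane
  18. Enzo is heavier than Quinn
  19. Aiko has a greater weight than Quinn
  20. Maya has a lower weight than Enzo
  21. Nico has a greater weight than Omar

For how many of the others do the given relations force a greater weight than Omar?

5

The elements the relations force above Omar are Aiko, Jade, Nico, Enzo, Finn — no chain reaches any other.
That is 5.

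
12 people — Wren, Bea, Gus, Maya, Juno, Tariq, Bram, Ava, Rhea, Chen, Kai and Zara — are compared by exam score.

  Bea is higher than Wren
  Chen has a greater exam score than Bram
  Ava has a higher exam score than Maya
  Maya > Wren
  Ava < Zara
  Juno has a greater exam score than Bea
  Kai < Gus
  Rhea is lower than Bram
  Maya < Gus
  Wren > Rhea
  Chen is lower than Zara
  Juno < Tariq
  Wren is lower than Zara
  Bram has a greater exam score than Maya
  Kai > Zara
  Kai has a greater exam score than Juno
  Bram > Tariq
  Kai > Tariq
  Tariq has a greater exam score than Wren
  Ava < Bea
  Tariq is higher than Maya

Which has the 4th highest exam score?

Chaining the given pairs: Rhea < Wren < Maya < Ava < Bea < Juno < Tariq < Bram < Chen < Zara < Kai < Gus.
The 4th largest is Chen.

Chen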